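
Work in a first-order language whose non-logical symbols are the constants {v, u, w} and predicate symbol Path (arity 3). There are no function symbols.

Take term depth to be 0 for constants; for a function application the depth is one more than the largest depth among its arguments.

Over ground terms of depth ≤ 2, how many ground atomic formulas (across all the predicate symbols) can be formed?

First count ground terms of depth ≤ 2.
With no function symbols every ground term is a constant, so there are exactly 3 ground terms at every depth bound.
N_0 = 3
N_1 = 3
N_2 = 3
So |H| = 3.
Each predicate of arity r yields |H|^r ground atoms (one per choice of an r-tuple from H):
  Path: 3^3 = 27
Total ground atoms: 27.

27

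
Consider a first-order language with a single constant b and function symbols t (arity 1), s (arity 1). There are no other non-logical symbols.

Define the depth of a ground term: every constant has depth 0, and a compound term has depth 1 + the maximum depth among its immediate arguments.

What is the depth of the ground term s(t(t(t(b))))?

depth(t(b)) = 1 + depth(b) = 1 + 0 = 1
depth(t(t(b))) = 1 + depth(t(b)) = 1 + 1 = 2
depth(t(t(t(b)))) = 1 + depth(t(t(b))) = 1 + 2 = 3
depth(s(t(t(t(b))))) = 1 + depth(t(t(t(b)))) = 1 + 3 = 4

4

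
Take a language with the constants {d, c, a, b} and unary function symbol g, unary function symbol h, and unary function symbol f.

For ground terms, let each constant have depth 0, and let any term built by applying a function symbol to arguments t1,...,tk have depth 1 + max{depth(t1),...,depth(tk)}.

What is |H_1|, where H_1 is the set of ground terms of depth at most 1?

If N_k denotes the number of depth-≤k ground terms, the 4 constants give N_0 = 4, and each function symbol of arity r contributes N_{k-1}^r new terms at level k: N_k = 4 + N_{k-1} + N_{k-1} + N_{k-1}.
N_0 = 4
N_1 = 4 + 4 + 4 + 4 = 16

16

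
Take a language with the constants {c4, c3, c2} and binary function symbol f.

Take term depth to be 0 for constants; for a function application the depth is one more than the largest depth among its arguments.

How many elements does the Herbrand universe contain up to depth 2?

Count level by level. With function symbols f/2, the terms of depth ≤ k are the 3 constants together with each function applied to depth-≤(k−1) tuples, so N_k = 3 + N_{k-1}^2.
N_0 = 3
N_1 = 3 + 3^2 = 12
N_2 = 3 + 12^2 = 147

147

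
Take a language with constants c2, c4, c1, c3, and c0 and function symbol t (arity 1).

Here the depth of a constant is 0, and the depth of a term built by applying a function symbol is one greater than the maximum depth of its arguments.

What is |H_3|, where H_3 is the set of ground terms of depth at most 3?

If N_k denotes the number of depth-≤k ground terms, the 5 constants give N_0 = 5, and each function symbol of arity r contributes N_{k-1}^r new terms at level k: N_k = 5 + N_{k-1}.
N_0 = 5
N_1 = 5 + 5 = 10
N_2 = 5 + 10 = 15
N_3 = 5 + 15 = 20

20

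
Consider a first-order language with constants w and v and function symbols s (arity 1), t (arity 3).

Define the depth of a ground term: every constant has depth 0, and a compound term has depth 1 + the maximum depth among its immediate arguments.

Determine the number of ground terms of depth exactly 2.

1730

Count level by level. With function symbols s/1, t/3, the terms of depth ≤ k are the 2 constants together with each function applied to depth-≤(k−1) tuples, so N_k = 2 + N_{k-1} + N_{k-1}^3.
N_0 = 2
N_1 = 2 + 2 + 2^3 = 12
N_2 = 2 + 12 + 12^3 = 1742
Terms of depth exactly 2: N_2 − N_1 = 1742 − 12 = 1730.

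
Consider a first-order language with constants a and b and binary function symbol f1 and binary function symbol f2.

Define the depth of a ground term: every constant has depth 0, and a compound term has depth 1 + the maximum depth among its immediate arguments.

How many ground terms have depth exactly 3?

81408

If N_k denotes the number of depth-≤k ground terms, the 2 constants give N_0 = 2, and each function symbol of arity r contributes N_{k-1}^r new terms at level k: N_k = 2 + N_{k-1}^2 + N_{k-1}^2.
N_0 = 2
N_1 = 2 + 2^2 + 2^2 = 10
N_2 = 2 + 10^2 + 10^2 = 202
N_3 = 2 + 202^2 + 202^2 = 81610
Terms of depth exactly 3: N_3 − N_2 = 81610 − 202 = 81408.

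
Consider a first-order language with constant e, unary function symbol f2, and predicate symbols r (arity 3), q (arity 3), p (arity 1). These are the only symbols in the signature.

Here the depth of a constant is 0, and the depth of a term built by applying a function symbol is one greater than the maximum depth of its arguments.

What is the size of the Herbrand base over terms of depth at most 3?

132

First count ground terms of depth ≤ 3.
Write N_k for the number of ground terms of depth ≤ k. A term of depth ≤ k is either a constant or a function symbol applied to arguments of depth ≤ k−1, so N_k = 1 + N_{k-1}.
N_0 = 1
N_1 = 1 + 1 = 2
N_2 = 1 + 2 = 3
N_3 = 1 + 3 = 4
So |H| = 4.
Ground atoms are formed by filling each argument slot of a predicate with a term from H, so an r-ary predicate gives |H|^r atoms:
  r: 4^3 = 64;  q: 4^3 = 64;  p: 4
Total ground atoms: 64 + 64 + 4 = 132.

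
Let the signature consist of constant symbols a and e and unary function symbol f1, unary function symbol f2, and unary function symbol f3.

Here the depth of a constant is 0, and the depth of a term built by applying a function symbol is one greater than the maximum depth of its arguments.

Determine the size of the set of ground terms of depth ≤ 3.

Write N_k for the number of ground terms of depth ≤ k. A term of depth ≤ k is either a constant or a function symbol applied to arguments of depth ≤ k−1, so N_k = 2 + N_{k-1} + N_{k-1} + N_{k-1}.
N_0 = 2
N_1 = 2 + 2 + 2 + 2 = 8
N_2 = 2 + 8 + 8 + 8 = 26
N_3 = 2 + 26 + 26 + 26 = 80

80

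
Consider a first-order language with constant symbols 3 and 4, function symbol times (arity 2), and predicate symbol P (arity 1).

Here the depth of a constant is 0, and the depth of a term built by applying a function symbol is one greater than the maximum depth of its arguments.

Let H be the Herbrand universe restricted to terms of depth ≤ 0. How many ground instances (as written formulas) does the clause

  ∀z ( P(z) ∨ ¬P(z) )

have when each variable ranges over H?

Ground terms of depth ≤ 0:
  Count level by level. With function symbols times/2, the terms of depth ≤ k are the 2 constants together with each function applied to depth-≤(k−1) tuples, so N_k = 2 + N_{k-1}^2.
  N_0 = 2
So there are 2 ground terms available for substitution.
There is 1 variable to instantiate (z),  occurring in at least one literal, so different choices give different ground instances.
Number of ground instances = 2.

2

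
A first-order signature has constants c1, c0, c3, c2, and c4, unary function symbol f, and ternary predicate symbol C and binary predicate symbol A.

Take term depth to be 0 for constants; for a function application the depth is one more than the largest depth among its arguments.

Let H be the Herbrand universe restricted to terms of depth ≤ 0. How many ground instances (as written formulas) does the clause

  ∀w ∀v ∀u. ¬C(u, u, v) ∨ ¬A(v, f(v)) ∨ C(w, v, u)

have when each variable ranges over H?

125

Ground terms of depth ≤ 0:
  Let N_k = |{terms of depth ≤ k}|. Then N_0 = 5 and N_k = 5 + N_{k-1} for k ≥ 1 (one summand per function symbol, arity giving the exponent).
  N_0 = 5
  Explicitly: c1, c0, c3, c2, c4.
So there are 5 ground terms available for substitution.
Each of w, v, u ranges independently over the available ground terms, and distinct assignments produce distinct instances.
Number of ground instances = 5^3 = 125.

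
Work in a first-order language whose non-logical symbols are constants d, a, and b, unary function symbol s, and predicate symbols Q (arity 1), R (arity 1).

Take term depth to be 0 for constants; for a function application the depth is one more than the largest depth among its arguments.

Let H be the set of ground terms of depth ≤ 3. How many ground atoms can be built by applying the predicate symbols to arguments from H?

First count ground terms of depth ≤ 3.
Count level by level. With function symbols s/1, the terms of depth ≤ k are the 3 constants together with each function applied to depth-≤(k−1) tuples, so N_k = 3 + N_{k-1}.
N_0 = 3
N_1 = 3 + 3 = 6
N_2 = 3 + 6 = 9
N_3 = 3 + 9 = 12
So |H| = 12.
Ground atoms are formed by filling each argument slot of a predicate with a term from H, so an r-ary predicate gives |H|^r atoms:
  Q: 12;  R: 12
Total ground atoms: 12 + 12 = 24.

24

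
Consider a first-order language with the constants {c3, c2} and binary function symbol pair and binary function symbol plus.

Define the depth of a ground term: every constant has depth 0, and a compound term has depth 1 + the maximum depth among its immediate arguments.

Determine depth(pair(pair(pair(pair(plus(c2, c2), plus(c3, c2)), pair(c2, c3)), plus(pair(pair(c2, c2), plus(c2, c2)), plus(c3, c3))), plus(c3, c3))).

5

depth(plus(c2, c2)) = 1 + max(0, 0) = 1
depth(plus(c3, c2)) = 1 + max(0, 0) = 1
depth(pair(plus(c2, c2), plus(c3, c2))) = 1 + max(1, 1) = 2
depth(pair(c2, c3)) = 1 + max(0, 0) = 1
depth(pair(pair(plus(c2, c2), plus(c3, c2)), pair(c2, c3))) = 1 + max(2, 1) = 3
depth(pair(c2, c2)) = 1 + max(0, 0) = 1
depth(pair(pair(c2, c2), plus(c2, c2))) = 1 + max(1, 1) = 2
depth(plus(c3, c3)) = 1 + max(0, 0) = 1
depth(plus(pair(pair(c2, c2), plus(c2, c2)), plus(c3, c3))) = 1 + max(2, 1) = 3
depth(pair(pair(pair(plus(c2, c2), plus(c3, c2)), pair(c2, c3)), plus(pair(pair(c2, c2), plus(c2, c2)), plus(c3, c3)))) = 1 + max(3, 3) = 4
depth(pair(pair(pair(pair(plus(c2, c2), plus(c3, c2)), pair(c2, c3)), plus(pair(pair(c2, c2), plus(c2, c2)), plus(c3, c3))), plus(c3, c3))) = 1 + max(4, 1) = 5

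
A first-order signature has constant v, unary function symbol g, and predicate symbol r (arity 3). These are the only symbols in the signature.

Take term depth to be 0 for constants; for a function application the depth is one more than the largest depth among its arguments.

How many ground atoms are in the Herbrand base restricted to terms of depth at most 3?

64

First count ground terms of depth ≤ 3.
If N_k denotes the number of depth-≤k ground terms, the 1 constant gives N_0 = 1, and each function symbol of arity r contributes N_{k-1}^r new terms at level k: N_k = 1 + N_{k-1}.
N_0 = 1
N_1 = 1 + 1 = 2
N_2 = 1 + 2 = 3
N_3 = 1 + 3 = 4
So |H| = 4.
A ground atom is a predicate applied to a tuple of terms from H, so the count is the sum over predicates of |H|^arity:
  r: 4^3 = 64
Total ground atoms: 64.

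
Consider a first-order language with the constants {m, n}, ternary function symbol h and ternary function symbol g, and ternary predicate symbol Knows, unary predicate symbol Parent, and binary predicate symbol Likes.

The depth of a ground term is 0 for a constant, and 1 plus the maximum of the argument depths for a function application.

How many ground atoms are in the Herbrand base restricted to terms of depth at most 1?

First count ground terms of depth ≤ 1.
Let N_k = |{terms of depth ≤ k}|. Then N_0 = 2 and N_k = 2 + N_{k-1}^3 + N_{k-1}^3 for k ≥ 1 (one summand per function symbol, arity giving the exponent).
N_0 = 2
N_1 = 2 + 2^3 + 2^3 = 18
So |H| = 18.
Each predicate of arity r yields |H|^r ground atoms (one per choice of an r-tuple from H):
  Knows: 18^3 = 5832;  Parent: 18;  Likes: 18^2 = 324
Total ground atoms: 5832 + 18 + 324 = 6174.

6174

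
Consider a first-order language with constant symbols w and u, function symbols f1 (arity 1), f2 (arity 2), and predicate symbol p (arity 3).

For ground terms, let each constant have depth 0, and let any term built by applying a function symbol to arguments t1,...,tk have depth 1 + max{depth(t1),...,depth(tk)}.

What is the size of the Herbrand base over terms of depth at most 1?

First count ground terms of depth ≤ 1.
Let N_k = |{terms of depth ≤ k}|. Then N_0 = 2 and N_k = 2 + N_{k-1} + N_{k-1}^2 for k ≥ 1 (one summand per function symbol, arity giving the exponent).
N_0 = 2
N_1 = 2 + 2 + 2^2 = 8
Explicitly: w, u, f1(w), f1(u), f2(w, w), f2(w, u), f2(u, w), f2(u, u).
So |H| = 8.
Each predicate of arity r yields |H|^r ground atoms (one per choice of an r-tuple from H):
  p: 8^3 = 512
Total ground atoms: 512.

512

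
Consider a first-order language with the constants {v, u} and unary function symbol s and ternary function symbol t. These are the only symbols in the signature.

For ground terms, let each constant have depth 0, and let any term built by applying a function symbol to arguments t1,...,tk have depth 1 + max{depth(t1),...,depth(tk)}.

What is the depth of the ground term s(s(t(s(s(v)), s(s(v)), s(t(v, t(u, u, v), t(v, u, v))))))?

6

depth(s(v)) = 1 + depth(v) = 1 + 0 = 1
depth(s(s(v))) = 1 + depth(s(v)) = 1 + 1 = 2
depth(t(u, u, v)) = 1 + max(0, 0, 0) = 1
depth(t(v, u, v)) = 1 + max(0, 0, 0) = 1
depth(t(v, t(u, u, v), t(v, u, v))) = 1 + max(0, 1, 1) = 2
depth(s(t(v, t(u, u, v), t(v, u, v)))) = 1 + depth(t(v, t(u, u, v), t(v, u, v))) = 1 + 2 = 3
depth(t(s(s(v)), s(s(v)), s(t(v, t(u, u, v), t(v, u, v))))) = 1 + max(2, 2, 3) = 4
depth(s(t(s(s(v)), s(s(v)), s(t(v, t(u, u, v), t(v, u, v)))))) = 1 + depth(t(s(s(v)), s(s(v)), s(t(v, t(u, u, v), t(v, u, v))))) = 1 + 4 = 5
depth(s(s(t(s(s(v)), s(s(v)), s(t(v, t(u, u, v), t(v, u, v))))))) = 1 + depth(s(t(s(s(v)), s(s(v)), s(t(v, t(u, u, v), t(v, u, v)))))) = 1 + 5 = 6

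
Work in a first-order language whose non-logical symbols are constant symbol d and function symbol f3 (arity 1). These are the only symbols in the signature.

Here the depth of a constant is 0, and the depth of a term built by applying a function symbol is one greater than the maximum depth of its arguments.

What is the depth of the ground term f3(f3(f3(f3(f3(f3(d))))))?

6

depth(f3(d)) = 1 + depth(d) = 1 + 0 = 1
depth(f3(f3(d))) = 1 + depth(f3(d)) = 1 + 1 = 2
depth(f3(f3(f3(d)))) = 1 + depth(f3(f3(d))) = 1 + 2 = 3
depth(f3(f3(f3(f3(d))))) = 1 + depth(f3(f3(f3(d)))) = 1 + 3 = 4
depth(f3(f3(f3(f3(f3(d)))))) = 1 + depth(f3(f3(f3(f3(d))))) = 1 + 4 = 5
depth(f3(f3(f3(f3(f3(f3(d))))))) = 1 + depth(f3(f3(f3(f3(f3(d)))))) = 1 + 5 = 6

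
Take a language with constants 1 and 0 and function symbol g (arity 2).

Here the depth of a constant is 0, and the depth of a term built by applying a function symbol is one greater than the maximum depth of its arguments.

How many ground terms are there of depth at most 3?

Let N_k = |{terms of depth ≤ k}|. Then N_0 = 2 and N_k = 2 + N_{k-1}^2 for k ≥ 1 (one summand per function symbol, arity giving the exponent).
N_0 = 2
N_1 = 2 + 2^2 = 6
N_2 = 2 + 6^2 = 38
N_3 = 2 + 38^2 = 1446

1446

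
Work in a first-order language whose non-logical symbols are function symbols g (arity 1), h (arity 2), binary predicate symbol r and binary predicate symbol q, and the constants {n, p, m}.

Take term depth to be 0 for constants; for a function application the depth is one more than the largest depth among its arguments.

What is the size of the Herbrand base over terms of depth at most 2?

118098

First count ground terms of depth ≤ 2.
Write N_k for the number of ground terms of depth ≤ k. A term of depth ≤ k is either a constant or a function symbol applied to arguments of depth ≤ k−1, so N_k = 3 + N_{k-1} + N_{k-1}^2.
N_0 = 3
N_1 = 3 + 3 + 3^2 = 15
N_2 = 3 + 15 + 15^2 = 243
So |H| = 243.
A ground atom is a predicate applied to a tuple of terms from H, so the count is the sum over predicates of |H|^arity:
  r: 243^2 = 59049;  q: 243^2 = 59049
Total ground atoms: 59049 + 59049 = 118098.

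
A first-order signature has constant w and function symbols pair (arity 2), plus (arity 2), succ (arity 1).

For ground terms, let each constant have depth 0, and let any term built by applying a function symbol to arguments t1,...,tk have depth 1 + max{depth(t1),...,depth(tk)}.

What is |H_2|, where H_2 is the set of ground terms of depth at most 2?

Let N_k = |{terms of depth ≤ k}|. Then N_0 = 1 and N_k = 1 + N_{k-1}^2 + N_{k-1}^2 + N_{k-1} for k ≥ 1 (one summand per function symbol, arity giving the exponent).
N_0 = 1
N_1 = 1 + 1^2 + 1^2 + 1 = 4
N_2 = 1 + 4^2 + 4^2 + 4 = 37

37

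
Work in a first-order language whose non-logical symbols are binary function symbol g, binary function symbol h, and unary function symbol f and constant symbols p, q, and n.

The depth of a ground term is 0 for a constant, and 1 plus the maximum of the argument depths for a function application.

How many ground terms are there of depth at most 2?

Write N_k for the number of ground terms of depth ≤ k. A term of depth ≤ k is either a constant or a function symbol applied to arguments of depth ≤ k−1, so N_k = 3 + N_{k-1}^2 + N_{k-1}^2 + N_{k-1}.
N_0 = 3
N_1 = 3 + 3^2 + 3^2 + 3 = 24
N_2 = 3 + 24^2 + 24^2 + 24 = 1179

1179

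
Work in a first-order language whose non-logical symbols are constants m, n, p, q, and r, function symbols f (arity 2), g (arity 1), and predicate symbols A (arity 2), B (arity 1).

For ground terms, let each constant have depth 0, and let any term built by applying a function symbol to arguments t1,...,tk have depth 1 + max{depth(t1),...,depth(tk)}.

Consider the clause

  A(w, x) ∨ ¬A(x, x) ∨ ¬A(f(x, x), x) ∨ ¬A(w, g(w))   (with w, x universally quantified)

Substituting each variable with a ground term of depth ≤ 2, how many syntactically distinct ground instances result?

1600225

Ground terms of depth ≤ 2:
  If N_k denotes the number of depth-≤k ground terms, the 5 constants give N_0 = 5, and each function symbol of arity r contributes N_{k-1}^r new terms at level k: N_k = 5 + N_{k-1}^2 + N_{k-1}.
  N_0 = 5
  N_1 = 5 + 5^2 + 5 = 35
  N_2 = 5 + 35^2 + 35 = 1265
So there are 1265 ground terms available for substitution.
There are 2 variables to instantiate (w, x), each occurring in at least one literal, so different choices give different ground instances.
Number of ground instances = 1265^2 = 1600225.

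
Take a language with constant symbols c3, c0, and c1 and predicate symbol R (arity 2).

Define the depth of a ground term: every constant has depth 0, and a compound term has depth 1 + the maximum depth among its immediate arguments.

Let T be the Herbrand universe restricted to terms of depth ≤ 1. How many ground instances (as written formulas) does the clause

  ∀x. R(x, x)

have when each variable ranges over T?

Ground terms of depth ≤ 1:
  With no function symbols every ground term is a constant, so there are exactly 3 ground terms at every depth bound.
  N_0 = 3
  N_1 = 3
So there are 3 ground terms available for substitution.
There is 1 variable to instantiate (x),  occurring in at least one literal, so different choices give different ground instances.
Number of ground instances = 3.

3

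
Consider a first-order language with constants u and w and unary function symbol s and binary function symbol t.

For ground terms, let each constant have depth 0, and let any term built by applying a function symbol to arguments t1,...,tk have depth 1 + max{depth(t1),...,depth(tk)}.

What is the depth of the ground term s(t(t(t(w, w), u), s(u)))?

depth(t(w, w)) = 1 + max(0, 0) = 1
depth(t(t(w, w), u)) = 1 + max(1, 0) = 2
depth(s(u)) = 1 + depth(u) = 1 + 0 = 1
depth(t(t(t(w, w), u), s(u))) = 1 + max(2, 1) = 3
depth(s(t(t(t(w, w), u), s(u)))) = 1 + depth(t(t(t(w, w), u), s(u))) = 1 + 3 = 4

4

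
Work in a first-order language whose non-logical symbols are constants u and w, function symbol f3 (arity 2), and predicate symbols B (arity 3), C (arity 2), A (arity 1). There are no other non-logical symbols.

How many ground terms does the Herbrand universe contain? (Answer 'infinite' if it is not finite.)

infinite

The signature has at least one function symbol (f3, arity 2) and at least one constant (u).
Iterating f3 gives infinitely many distinct ground terms: u, f3(u, u), f3(f3(u, u), f3(u, u)), ...
So the Herbrand universe is infinite.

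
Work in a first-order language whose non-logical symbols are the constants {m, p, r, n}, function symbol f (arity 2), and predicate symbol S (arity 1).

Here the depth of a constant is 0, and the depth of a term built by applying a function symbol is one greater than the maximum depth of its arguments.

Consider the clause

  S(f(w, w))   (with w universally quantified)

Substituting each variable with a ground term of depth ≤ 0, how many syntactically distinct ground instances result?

Ground terms of depth ≤ 0:
  If N_k denotes the number of depth-≤k ground terms, the 4 constants give N_0 = 4, and each function symbol of arity r contributes N_{k-1}^r new terms at level k: N_k = 4 + N_{k-1}^2.
  N_0 = 4
So there are 4 ground terms available for substitution.
There is 1 variable to instantiate (w),  occurring in at least one literal, so different choices give different ground instances.
Number of ground instances = 4.

4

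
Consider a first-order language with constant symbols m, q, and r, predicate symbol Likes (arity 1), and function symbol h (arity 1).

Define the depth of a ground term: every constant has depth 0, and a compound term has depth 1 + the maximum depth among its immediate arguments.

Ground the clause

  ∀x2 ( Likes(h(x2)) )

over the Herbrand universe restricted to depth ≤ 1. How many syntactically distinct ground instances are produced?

6

Ground terms of depth ≤ 1:
  Let N_k = |{terms of depth ≤ k}|. Then N_0 = 3 and N_k = 3 + N_{k-1} for k ≥ 1 (one summand per function symbol, arity giving the exponent).
  N_0 = 3
  N_1 = 3 + 3 = 6
So there are 6 ground terms available for substitution.
There is 1 variable to instantiate (x2),  occurring in at least one literal, so different choices give different ground instances.
Number of ground instances = 6.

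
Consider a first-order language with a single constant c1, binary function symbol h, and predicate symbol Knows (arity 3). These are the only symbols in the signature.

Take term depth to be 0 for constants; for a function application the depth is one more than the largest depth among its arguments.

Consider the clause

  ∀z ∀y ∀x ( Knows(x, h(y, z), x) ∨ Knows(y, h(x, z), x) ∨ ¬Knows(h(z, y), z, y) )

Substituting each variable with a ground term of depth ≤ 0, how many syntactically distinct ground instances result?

Ground terms of depth ≤ 0:
  Count level by level. With function symbols h/2, the terms of depth ≤ k are the 1 constant together with each function applied to depth-≤(k−1) tuples, so N_k = 1 + N_{k-1}^2.
  N_0 = 1
So there is exactly 1 ground term available for substitution.
There are 3 variables to instantiate (z, y, x), each occurring in at least one literal, so different choices give different ground instances.
Number of ground instances = 1^3 = 1.

1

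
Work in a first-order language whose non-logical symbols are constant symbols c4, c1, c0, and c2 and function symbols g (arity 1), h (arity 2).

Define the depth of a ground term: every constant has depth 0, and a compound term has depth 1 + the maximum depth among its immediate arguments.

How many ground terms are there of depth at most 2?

Let N_k = |{terms of depth ≤ k}|. Then N_0 = 4 and N_k = 4 + N_{k-1} + N_{k-1}^2 for k ≥ 1 (one summand per function symbol, arity giving the exponent).
N_0 = 4
N_1 = 4 + 4 + 4^2 = 24
N_2 = 4 + 24 + 24^2 = 604

604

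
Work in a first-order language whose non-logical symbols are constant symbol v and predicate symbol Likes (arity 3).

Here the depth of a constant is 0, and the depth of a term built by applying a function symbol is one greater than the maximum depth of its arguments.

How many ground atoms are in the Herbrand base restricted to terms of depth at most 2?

1

First count ground terms of depth ≤ 2.
With no function symbols every ground term is a constant, so there is exactly 1 ground term at every depth bound.
N_0 = 1
N_1 = 1
N_2 = 1
Explicitly: v.
So |H| = 1.
A ground atom is a predicate applied to a tuple of terms from H, so the count is the sum over predicates of |H|^arity:
  Likes: 1^3 = 1
Total ground atoms: 1.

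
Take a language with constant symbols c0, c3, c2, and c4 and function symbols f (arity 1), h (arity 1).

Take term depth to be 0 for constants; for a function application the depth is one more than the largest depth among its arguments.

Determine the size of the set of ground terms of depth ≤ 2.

Write N_k for the number of ground terms of depth ≤ k. A term of depth ≤ k is either a constant or a function symbol applied to arguments of depth ≤ k−1, so N_k = 4 + N_{k-1} + N_{k-1}.
N_0 = 4
N_1 = 4 + 4 + 4 = 12
N_2 = 4 + 12 + 12 = 28

28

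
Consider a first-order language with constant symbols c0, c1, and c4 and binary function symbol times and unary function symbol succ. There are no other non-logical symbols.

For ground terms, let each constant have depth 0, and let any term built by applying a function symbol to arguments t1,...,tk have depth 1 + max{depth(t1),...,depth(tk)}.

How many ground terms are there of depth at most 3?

Let N_k = |{terms of depth ≤ k}|. Then N_0 = 3 and N_k = 3 + N_{k-1}^2 + N_{k-1} for k ≥ 1 (one summand per function symbol, arity giving the exponent).
N_0 = 3
N_1 = 3 + 3^2 + 3 = 15
N_2 = 3 + 15^2 + 15 = 243
N_3 = 3 + 243^2 + 243 = 59295

59295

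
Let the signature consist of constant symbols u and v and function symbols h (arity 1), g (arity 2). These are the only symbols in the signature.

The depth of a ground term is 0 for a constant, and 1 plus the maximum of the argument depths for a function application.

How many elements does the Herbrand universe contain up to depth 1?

If N_k denotes the number of depth-≤k ground terms, the 2 constants give N_0 = 2, and each function symbol of arity r contributes N_{k-1}^r new terms at level k: N_k = 2 + N_{k-1} + N_{k-1}^2.
N_0 = 2
N_1 = 2 + 2 + 2^2 = 8
Explicitly: u, v, h(u), h(v), g(u, u), g(u, v), g(v, u), g(v, v).

8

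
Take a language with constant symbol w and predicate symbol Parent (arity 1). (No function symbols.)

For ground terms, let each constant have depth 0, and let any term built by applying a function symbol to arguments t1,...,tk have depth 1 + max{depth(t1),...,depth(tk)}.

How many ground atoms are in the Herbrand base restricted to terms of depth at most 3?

1

First count ground terms of depth ≤ 3.
With no function symbols every ground term is a constant, so there is exactly 1 ground term at every depth bound.
N_0 = 1
N_1 = 1
N_2 = 1
N_3 = 1
So |H| = 1.
Each predicate of arity r yields |H|^r ground atoms (one per choice of an r-tuple from H):
  Parent: 1
Total ground atoms: 1.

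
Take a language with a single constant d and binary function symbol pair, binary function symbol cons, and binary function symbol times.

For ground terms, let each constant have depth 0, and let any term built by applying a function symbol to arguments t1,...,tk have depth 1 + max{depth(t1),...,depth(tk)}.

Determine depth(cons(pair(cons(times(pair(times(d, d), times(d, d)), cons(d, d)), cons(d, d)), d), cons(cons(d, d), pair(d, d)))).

6

depth(times(d, d)) = 1 + max(0, 0) = 1
depth(pair(times(d, d), times(d, d))) = 1 + max(1, 1) = 2
depth(cons(d, d)) = 1 + max(0, 0) = 1
depth(times(pair(times(d, d), times(d, d)), cons(d, d))) = 1 + max(2, 1) = 3
depth(cons(times(pair(times(d, d), times(d, d)), cons(d, d)), cons(d, d))) = 1 + max(3, 1) = 4
depth(pair(cons(times(pair(times(d, d), times(d, d)), cons(d, d)), cons(d, d)), d)) = 1 + max(4, 0) = 5
depth(pair(d, d)) = 1 + max(0, 0) = 1
depth(cons(cons(d, d), pair(d, d))) = 1 + max(1, 1) = 2
depth(cons(pair(cons(times(pair(times(d, d), times(d, d)), cons(d, d)), cons(d, d)), d), cons(cons(d, d), pair(d, d)))) = 1 + max(5, 2) = 6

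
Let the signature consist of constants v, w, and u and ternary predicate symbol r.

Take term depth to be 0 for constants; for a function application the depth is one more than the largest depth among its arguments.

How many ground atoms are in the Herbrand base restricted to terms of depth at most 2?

27

First count ground terms of depth ≤ 2.
With no function symbols every ground term is a constant, so there are exactly 3 ground terms at every depth bound.
N_0 = 3
N_1 = 3
N_2 = 3
Explicitly: v, w, u.
So |H| = 3.
For each predicate symbol, the number of ground atoms is |H| raised to its arity; summing:
  r: 3^3 = 27
Total ground atoms: 27.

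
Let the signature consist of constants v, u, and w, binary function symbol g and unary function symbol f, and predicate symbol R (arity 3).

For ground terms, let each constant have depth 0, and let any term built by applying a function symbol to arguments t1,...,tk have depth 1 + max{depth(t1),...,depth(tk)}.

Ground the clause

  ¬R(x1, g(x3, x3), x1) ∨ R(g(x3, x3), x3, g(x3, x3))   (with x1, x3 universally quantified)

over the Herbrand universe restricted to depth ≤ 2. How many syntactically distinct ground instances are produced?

Ground terms of depth ≤ 2:
  Let N_k count ground terms of depth at most k. Each non-constant term of depth ≤ k is some function symbol applied to depth-≤(k−1) arguments, giving N_k = 3 + N_{k-1}^2 + N_{k-1}.
  N_0 = 3
  N_1 = 3 + 3^2 + 3 = 15
  N_2 = 3 + 15^2 + 15 = 243
So there are 243 ground terms available for substitution.
There are 2 variables to instantiate (x1, x3), each occurring in at least one literal, so different choices give different ground instances.
Number of ground instances = 243^2 = 59049.

59049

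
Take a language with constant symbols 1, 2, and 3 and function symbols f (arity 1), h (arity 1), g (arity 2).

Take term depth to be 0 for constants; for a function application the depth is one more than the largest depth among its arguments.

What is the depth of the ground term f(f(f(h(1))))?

4

depth(h(1)) = 1 + depth(1) = 1 + 0 = 1
depth(f(h(1))) = 1 + depth(h(1)) = 1 + 1 = 2
depth(f(f(h(1)))) = 1 + depth(f(h(1))) = 1 + 2 = 3
depth(f(f(f(h(1))))) = 1 + depth(f(f(h(1)))) = 1 + 3 = 4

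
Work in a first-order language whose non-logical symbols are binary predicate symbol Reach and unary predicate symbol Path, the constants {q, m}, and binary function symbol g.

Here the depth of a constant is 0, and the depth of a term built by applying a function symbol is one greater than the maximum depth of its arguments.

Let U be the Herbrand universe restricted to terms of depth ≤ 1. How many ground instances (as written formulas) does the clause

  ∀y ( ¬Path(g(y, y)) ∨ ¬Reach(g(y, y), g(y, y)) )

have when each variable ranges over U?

6

Ground terms of depth ≤ 1:
  Let N_k count ground terms of depth at most k. Each non-constant term of depth ≤ k is some function symbol applied to depth-≤(k−1) arguments, giving N_k = 2 + N_{k-1}^2.
  N_0 = 2
  N_1 = 2 + 2^2 = 6
So there are 6 ground terms available for substitution.
The variable y ranges independently over the available ground terms, and distinct assignments produce distinct instances.
Number of ground instances = 6.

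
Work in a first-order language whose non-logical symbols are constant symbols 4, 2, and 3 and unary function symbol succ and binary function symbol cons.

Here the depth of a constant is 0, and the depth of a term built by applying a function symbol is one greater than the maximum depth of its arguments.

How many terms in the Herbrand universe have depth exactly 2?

Let N_k = |{terms of depth ≤ k}|. Then N_0 = 3 and N_k = 3 + N_{k-1} + N_{k-1}^2 for k ≥ 1 (one summand per function symbol, arity giving the exponent).
N_0 = 3
N_1 = 3 + 3 + 3^2 = 15
N_2 = 3 + 15 + 15^2 = 243
Terms of depth exactly 2: N_2 − N_1 = 243 − 15 = 228.

228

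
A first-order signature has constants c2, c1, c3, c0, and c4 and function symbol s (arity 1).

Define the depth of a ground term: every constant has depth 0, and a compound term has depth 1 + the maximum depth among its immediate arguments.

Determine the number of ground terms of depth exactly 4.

Let N_k count ground terms of depth at most k. Each non-constant term of depth ≤ k is some function symbol applied to depth-≤(k−1) arguments, giving N_k = 5 + N_{k-1}.
N_0 = 5
N_1 = 5 + 5 = 10
N_2 = 5 + 10 = 15
N_3 = 5 + 15 = 20
N_4 = 5 + 20 = 25
Terms of depth exactly 4: N_4 − N_3 = 25 − 20 = 5.

5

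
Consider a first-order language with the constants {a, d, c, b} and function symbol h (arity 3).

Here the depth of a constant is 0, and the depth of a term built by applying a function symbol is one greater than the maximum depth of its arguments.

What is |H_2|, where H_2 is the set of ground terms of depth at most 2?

Write N_k for the number of ground terms of depth ≤ k. A term of depth ≤ k is either a constant or a function symbol applied to arguments of depth ≤ k−1, so N_k = 4 + N_{k-1}^3.
N_0 = 4
N_1 = 4 + 4^3 = 68
N_2 = 4 + 68^3 = 314436

314436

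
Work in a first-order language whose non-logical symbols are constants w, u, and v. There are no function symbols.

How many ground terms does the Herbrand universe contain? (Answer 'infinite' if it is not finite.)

There are no function symbols, so every ground term is one of the 3 constants.
The Herbrand universe is {w, u, v}, which is finite with 3 elements.

3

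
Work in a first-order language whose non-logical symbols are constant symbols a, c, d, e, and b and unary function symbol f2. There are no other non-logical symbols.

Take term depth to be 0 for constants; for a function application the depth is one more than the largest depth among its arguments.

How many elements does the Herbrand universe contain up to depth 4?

If N_k denotes the number of depth-≤k ground terms, the 5 constants give N_0 = 5, and each function symbol of arity r contributes N_{k-1}^r new terms at level k: N_k = 5 + N_{k-1}.
N_0 = 5
N_1 = 5 + 5 = 10
N_2 = 5 + 10 = 15
N_3 = 5 + 15 = 20
N_4 = 5 + 20 = 25

25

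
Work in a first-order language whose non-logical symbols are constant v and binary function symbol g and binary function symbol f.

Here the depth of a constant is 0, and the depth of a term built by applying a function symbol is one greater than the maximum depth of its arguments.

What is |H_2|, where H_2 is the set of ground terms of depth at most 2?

19

Write N_k for the number of ground terms of depth ≤ k. A term of depth ≤ k is either a constant or a function symbol applied to arguments of depth ≤ k−1, so N_k = 1 + N_{k-1}^2 + N_{k-1}^2.
N_0 = 1
N_1 = 1 + 1^2 + 1^2 = 3
N_2 = 1 + 3^2 + 3^2 = 19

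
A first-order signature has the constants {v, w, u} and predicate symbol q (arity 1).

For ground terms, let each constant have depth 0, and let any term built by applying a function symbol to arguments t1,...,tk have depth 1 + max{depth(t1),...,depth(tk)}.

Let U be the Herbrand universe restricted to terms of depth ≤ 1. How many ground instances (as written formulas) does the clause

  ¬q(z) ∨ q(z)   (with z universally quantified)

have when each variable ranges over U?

3

Ground terms of depth ≤ 1:
  With no function symbols every ground term is a constant, so there are exactly 3 ground terms at every depth bound.
  N_0 = 3
  N_1 = 3
  Explicitly: v, w, u.
So there are 3 ground terms available for substitution.
The variable z ranges independently over the available ground terms, and distinct assignments produce distinct instances.
Number of ground instances = 3.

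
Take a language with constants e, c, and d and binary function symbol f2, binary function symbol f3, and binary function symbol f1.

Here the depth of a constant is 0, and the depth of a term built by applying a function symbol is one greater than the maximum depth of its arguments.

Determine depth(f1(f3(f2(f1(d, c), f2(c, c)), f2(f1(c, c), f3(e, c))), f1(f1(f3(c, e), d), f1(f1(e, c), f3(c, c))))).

depth(f1(d, c)) = 1 + max(0, 0) = 1
depth(f2(c, c)) = 1 + max(0, 0) = 1
depth(f2(f1(d, c), f2(c, c))) = 1 + max(1, 1) = 2
depth(f1(c, c)) = 1 + max(0, 0) = 1
depth(f3(e, c)) = 1 + max(0, 0) = 1
depth(f2(f1(c, c), f3(e, c))) = 1 + max(1, 1) = 2
depth(f3(f2(f1(d, c), f2(c, c)), f2(f1(c, c), f3(e, c)))) = 1 + max(2, 2) = 3
depth(f3(c, e)) = 1 + max(0, 0) = 1
depth(f1(f3(c, e), d)) = 1 + max(1, 0) = 2
depth(f1(e, c)) = 1 + max(0, 0) = 1
depth(f3(c, c)) = 1 + max(0, 0) = 1
depth(f1(f1(e, c), f3(c, c))) = 1 + max(1, 1) = 2
depth(f1(f1(f3(c, e), d), f1(f1(e, c), f3(c, c)))) = 1 + max(2, 2) = 3
depth(f1(f3(f2(f1(d, c), f2(c, c)), f2(f1(c, c), f3(e, c))), f1(f1(f3(c, e), d), f1(f1(e, c), f3(c, c))))) = 1 + max(3, 3) = 4

4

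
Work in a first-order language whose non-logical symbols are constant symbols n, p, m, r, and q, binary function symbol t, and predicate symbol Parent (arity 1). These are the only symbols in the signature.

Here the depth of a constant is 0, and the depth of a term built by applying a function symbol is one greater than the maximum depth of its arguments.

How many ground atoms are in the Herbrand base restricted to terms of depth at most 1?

First count ground terms of depth ≤ 1.
Write N_k for the number of ground terms of depth ≤ k. A term of depth ≤ k is either a constant or a function symbol applied to arguments of depth ≤ k−1, so N_k = 5 + N_{k-1}^2.
N_0 = 5
N_1 = 5 + 5^2 = 30
So |H| = 30.
Ground atoms are formed by filling each argument slot of a predicate with a term from H, so an r-ary predicate gives |H|^r atoms:
  Parent: 30
Total ground atoms: 30.

30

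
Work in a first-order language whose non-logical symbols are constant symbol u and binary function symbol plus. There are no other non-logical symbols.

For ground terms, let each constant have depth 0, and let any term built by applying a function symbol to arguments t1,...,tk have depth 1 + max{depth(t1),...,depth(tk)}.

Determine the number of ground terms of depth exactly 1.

1

If N_k denotes the number of depth-≤k ground terms, the 1 constant gives N_0 = 1, and each function symbol of arity r contributes N_{k-1}^r new terms at level k: N_k = 1 + N_{k-1}^2.
N_0 = 1
N_1 = 1 + 1^2 = 2
Terms of depth exactly 1: N_1 − N_0 = 2 − 1 = 1.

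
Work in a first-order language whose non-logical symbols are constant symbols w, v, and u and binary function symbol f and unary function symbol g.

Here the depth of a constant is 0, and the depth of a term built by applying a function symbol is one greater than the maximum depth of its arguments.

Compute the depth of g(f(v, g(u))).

depth(g(u)) = 1 + depth(u) = 1 + 0 = 1
depth(f(v, g(u))) = 1 + max(0, 1) = 2
depth(g(f(v, g(u)))) = 1 + depth(f(v, g(u))) = 1 + 2 = 3

3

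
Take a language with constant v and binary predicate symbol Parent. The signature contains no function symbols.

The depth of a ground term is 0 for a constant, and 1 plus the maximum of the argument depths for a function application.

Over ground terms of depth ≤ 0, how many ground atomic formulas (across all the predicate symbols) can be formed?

First count ground terms of depth ≤ 0.
With no function symbols every ground term is a constant, so there is exactly 1 ground term at every depth bound.
N_0 = 1
Explicitly: v.
So |H| = 1.
Ground atoms are formed by filling each argument slot of a predicate with a term from H, so an r-ary predicate gives |H|^r atoms:
  Parent: 1^2 = 1
Total ground atoms: 1.

1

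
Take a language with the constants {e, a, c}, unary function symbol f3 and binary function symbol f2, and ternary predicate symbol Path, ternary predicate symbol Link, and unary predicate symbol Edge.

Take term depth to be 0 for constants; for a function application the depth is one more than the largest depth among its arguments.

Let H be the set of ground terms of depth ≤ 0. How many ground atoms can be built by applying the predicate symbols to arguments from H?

57

First count ground terms of depth ≤ 0.
Let N_k count ground terms of depth at most k. Each non-constant term of depth ≤ k is some function symbol applied to depth-≤(k−1) arguments, giving N_k = 3 + N_{k-1} + N_{k-1}^2.
N_0 = 3
So |H| = 3.
A ground atom is a predicate applied to a tuple of terms from H, so the count is the sum over predicates of |H|^arity:
  Path: 3^3 = 27;  Link: 3^3 = 27;  Edge: 3
Total ground atoms: 27 + 27 + 3 = 57.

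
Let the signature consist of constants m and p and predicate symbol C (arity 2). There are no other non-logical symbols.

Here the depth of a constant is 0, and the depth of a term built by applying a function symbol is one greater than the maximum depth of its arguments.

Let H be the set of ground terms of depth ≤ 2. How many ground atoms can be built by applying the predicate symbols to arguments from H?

First count ground terms of depth ≤ 2.
With no function symbols every ground term is a constant, so there are exactly 2 ground terms at every depth bound.
N_0 = 2
N_1 = 2
N_2 = 2
So |H| = 2.
Ground atoms are formed by filling each argument slot of a predicate with a term from H, so an r-ary predicate gives |H|^r atoms:
  C: 2^2 = 4
Total ground atoms: 4.

4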